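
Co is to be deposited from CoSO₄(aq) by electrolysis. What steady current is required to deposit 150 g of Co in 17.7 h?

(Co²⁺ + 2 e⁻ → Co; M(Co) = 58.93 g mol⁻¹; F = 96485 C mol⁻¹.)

7.71 A

n(Co) = 150 / 58.93 = 2.545 mol.
n(e⁻) = 2 × 2.545 = 5.091 mol.
Q = n(e⁻)·F = 5.091 × 96485 = 491200 C.
I = Q/t = 491200 / 63720 s = 7.71 A.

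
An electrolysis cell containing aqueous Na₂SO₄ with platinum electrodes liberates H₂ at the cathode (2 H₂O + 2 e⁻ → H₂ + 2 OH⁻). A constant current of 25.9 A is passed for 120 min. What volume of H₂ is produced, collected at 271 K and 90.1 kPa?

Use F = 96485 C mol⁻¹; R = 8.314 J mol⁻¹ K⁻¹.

24.2 L

Q = I·t = 25.90 A × 7200.0 s = 186500 C.
n(e⁻) = Q/F = 186500 / 96485 = 1.933 mol.
2 electrons are transferred per H₂ molecule, so n(H₂) = 1.933 / 2 = 0.9664 mol.
V = nRT/P = (0.9664 × 8.314 × 271) / (90.1 × 10³ Pa) = 0.0242 m³ = 24.2 L.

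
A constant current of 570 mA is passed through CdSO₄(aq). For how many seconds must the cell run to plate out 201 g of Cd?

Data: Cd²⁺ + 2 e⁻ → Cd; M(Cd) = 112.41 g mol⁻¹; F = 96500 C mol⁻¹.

6.05 × 10⁵ s

n(Cd) = m/M = 201 / 112.41 = 1.788 mol.
Each Cd atom requires 2 electrons, so n(e⁻) = 2 × 1.788 = 3.576 mol.
Q = n(e⁻)·F = 3.576 × 96500 = 345100 C.
t = Q/I = 345100 / 0.5700 A = 605400 s.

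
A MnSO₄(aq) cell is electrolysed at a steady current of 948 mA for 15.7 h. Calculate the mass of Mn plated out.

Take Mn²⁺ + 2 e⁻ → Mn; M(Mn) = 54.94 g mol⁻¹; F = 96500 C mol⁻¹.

15.3 g

Q = I·t = 0.9480 A × 56520 s = 53580 C.
n(e⁻) = Q/F = 53580 / 96500 = 0.5552 mol.
Mn²⁺ + 2 e⁻ → Mn, so n(Mn) = n(e⁻)/2 = 0.2776 mol.
m = n·M = 0.2776 × 54.94 = 15.3 g.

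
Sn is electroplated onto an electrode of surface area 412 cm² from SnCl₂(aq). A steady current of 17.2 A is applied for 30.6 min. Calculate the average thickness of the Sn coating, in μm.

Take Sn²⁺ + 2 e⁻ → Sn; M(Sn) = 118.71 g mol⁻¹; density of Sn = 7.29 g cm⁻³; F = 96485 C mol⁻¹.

64.7 μm

Q = I·t = 17.20 × 1836.0 = 31580 C; n(e⁻) = 0.3273 mol.
n(Sn) = n(e⁻)/2 = 0.1636 mol, so m = 0.1636 × 118.71 = 19.43 g.
Volume = m/ρ = 19.43 / 7.29 = 2.665 cm³.
Thickness = V/A = 2.665 / 412 = 0.00647 cm = 64.7 μm.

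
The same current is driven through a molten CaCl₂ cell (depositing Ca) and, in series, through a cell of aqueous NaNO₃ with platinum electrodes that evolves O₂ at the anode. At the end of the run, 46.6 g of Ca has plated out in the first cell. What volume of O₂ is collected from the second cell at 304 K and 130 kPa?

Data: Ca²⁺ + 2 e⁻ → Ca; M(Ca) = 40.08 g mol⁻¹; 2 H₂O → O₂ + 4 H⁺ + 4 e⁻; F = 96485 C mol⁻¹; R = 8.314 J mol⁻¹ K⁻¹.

n(Ca) = 46.6 / 40.08 = 1.163 mol, so n(e⁻) = 2 × 1.163 = 2.325 mol.
The cells are in series, so the same 2.325 mol of electrons passes through the second cell.
2 H₂O → O₂ + 4 H⁺ + 4 e⁻ — 4 mol e⁻ per mol O₂, so n(O₂) = 2.325/4 = 0.5813 mol.
V = nRT/P = (0.5813 × 8.314 × 304) / (130 × 10³) = 0.0113 m³ = 11.3 L.

11.3 L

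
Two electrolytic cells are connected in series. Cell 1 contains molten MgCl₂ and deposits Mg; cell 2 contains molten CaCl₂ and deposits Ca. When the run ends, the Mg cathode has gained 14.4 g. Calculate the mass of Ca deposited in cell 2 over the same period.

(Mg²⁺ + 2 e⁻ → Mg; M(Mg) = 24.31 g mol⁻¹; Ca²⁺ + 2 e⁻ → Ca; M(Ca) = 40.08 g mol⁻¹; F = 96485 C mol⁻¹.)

23.7 g

n(Mg) = 14.4 / 24.31 = 0.5923 mol.
Since Mg²⁺ + 2 e⁻ → Mg, n(e⁻) passed = 2 × 0.5923 = 1.185 mol.
Cells in series carry the same charge, so the same 1.185 mol of electrons passes through cell 2.
Ca²⁺ + 2 e⁻ → Ca, so n(Ca) = 1.185 / 2 = 0.5923 mol.
m(Ca) = 0.5923 × 40.08 = 23.7 g.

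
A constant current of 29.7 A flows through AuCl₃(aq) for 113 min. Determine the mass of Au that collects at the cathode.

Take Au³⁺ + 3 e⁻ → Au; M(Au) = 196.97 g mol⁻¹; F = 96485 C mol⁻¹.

137 g

Q = I·t = 29.70 A × 6780.0 s = 201400 C.
n(e⁻) = Q/F = 201400 / 96485 = 2.087 mol.
Au³⁺ + 3 e⁻ → Au, so n(Au) = n(e⁻)/3 = 0.6957 mol.
m = n·M = 0.6957 × 196.97 = 137 g.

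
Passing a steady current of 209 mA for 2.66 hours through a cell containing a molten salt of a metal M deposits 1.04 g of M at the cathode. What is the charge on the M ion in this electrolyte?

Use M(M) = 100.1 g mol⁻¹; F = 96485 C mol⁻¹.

Q = I·t = 0.2090 A × 9576.0 s = 2001 C, so n(e⁻) = 2001/96485 = 0.02074 mol.
n(M) deposited = 1.04 / 100.1 = 0.01039 mol.
Electrons per atom = n(e⁻)/n(M) = 0.02074 / 0.01039 = 2.00 ≈ 2, so the ion is M²⁺.

+2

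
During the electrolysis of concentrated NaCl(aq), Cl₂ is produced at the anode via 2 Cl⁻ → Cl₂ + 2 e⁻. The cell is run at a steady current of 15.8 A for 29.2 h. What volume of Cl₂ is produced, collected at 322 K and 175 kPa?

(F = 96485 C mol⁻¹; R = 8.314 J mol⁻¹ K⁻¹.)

132 L

Q = I·t = 15.80 A × 105120 s = 1661000 C.
n(e⁻) = Q/F = 1661000 / 96485 = 17.21 mol.
2 electrons are transferred per Cl₂ molecule, so n(Cl₂) = 17.21 / 2 = 8.607 mol.
V = nRT/P = (8.607 × 8.314 × 322) / (175 × 10³ Pa) = 0.132 m³ = 132 L.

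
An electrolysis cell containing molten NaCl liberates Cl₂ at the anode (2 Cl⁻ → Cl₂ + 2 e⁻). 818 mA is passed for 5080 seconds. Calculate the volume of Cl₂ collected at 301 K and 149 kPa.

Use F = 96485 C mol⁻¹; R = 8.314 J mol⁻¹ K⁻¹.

0.362 L

Q = I·t = 0.8180 A × 5080.0 s = 4155 C.
n(e⁻) = Q/F = 4155 / 96485 = 0.04307 mol.
2 electrons are transferred per Cl₂ molecule, so n(Cl₂) = 0.04307 / 2 = 0.02153 mol.
V = nRT/P = (0.02153 × 8.314 × 301) / (149 × 10³ Pa) = 3.62 × 10⁻⁴ m³ = 0.362 L.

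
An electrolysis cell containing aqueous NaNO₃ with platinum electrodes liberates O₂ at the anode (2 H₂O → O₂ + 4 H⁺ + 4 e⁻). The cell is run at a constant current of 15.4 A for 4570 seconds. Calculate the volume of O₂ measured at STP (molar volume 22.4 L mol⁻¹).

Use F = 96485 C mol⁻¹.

Q = I·t = 15.40 A × 4570.0 s = 70380 C.
n(e⁻) = Q/F = 70380 / 96485 = 0.7294 mol.
4 electrons are transferred per O₂ molecule, so n(O₂) = 0.7294 / 4 = 0.1824 mol.
V = n × V_m = 0.1824 × 22.4 = 4.08 L.

4.08 L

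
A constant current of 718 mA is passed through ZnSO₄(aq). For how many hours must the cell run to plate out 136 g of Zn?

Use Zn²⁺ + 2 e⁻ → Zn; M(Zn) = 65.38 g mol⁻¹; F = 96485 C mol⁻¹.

155 h

n(Zn) = m/M = 136 / 65.38 = 2.080 mol.
Each Zn atom requires 2 electrons, so n(e⁻) = 2 × 2.080 = 4.160 mol.
Q = n(e⁻)·F = 4.160 × 96485 = 401400 C.
t = Q/I = 401400 / 0.7180 A = 559100 s = 155 h.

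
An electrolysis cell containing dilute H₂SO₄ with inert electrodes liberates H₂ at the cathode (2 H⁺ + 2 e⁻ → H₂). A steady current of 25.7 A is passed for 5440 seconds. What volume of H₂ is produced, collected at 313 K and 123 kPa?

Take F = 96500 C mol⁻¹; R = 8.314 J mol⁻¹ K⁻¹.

15.3 L

Q = I·t = 25.70 A × 5440.0 s = 139800 C.
n(e⁻) = Q/F = 139800 / 96500 = 1.449 mol.
2 electrons are transferred per H₂ molecule, so n(H₂) = 1.449 / 2 = 0.7244 mol.
V = nRT/P = (0.7244 × 8.314 × 313) / (123 × 10³ Pa) = 0.0153 m³ = 15.3 L.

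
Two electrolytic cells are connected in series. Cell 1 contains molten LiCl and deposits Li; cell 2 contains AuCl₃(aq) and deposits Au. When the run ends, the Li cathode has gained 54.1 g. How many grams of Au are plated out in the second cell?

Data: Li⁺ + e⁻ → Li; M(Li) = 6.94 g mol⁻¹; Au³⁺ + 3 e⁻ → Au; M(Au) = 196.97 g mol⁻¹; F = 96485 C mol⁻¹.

512 g

n(Li) = 54.1 / 6.94 = 7.795 mol.
Since Li⁺ + e⁻ → Li, n(e⁻) passed = 1 × 7.795 = 7.795 mol.
Cells in series carry the same charge, so the same 7.795 mol of electrons passes through cell 2.
Au³⁺ + 3 e⁻ → Au, so n(Au) = 7.795 / 3 = 2.598 mol.
m(Au) = 2.598 × 196.97 = 512 g.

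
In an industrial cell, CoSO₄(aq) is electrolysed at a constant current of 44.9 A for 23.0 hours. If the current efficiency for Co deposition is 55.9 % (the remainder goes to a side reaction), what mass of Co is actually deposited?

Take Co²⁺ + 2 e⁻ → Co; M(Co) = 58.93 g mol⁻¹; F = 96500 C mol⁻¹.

Q = I·t = 44.90 × 82800 = 3718000 C.
n(e⁻) = 3718000/96500 = 38.53 mol; theoretically n(Co) = 38.53/2 = 19.26 mol, m_theo = 1135 g.
At 55.9 % efficiency, m_actual = 0.559 × 1135 = 635 g.

635 g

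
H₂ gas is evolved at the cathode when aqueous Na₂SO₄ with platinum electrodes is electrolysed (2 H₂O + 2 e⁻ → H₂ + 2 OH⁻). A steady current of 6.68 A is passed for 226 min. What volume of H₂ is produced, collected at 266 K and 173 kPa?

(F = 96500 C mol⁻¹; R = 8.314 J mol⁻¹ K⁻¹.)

Q = I·t = 6.680 A × 13560 s = 90580 C.
n(e⁻) = Q/F = 90580 / 96500 = 0.9387 mol.
2 electrons are transferred per H₂ molecule, so n(H₂) = 0.9387 / 2 = 0.4693 mol.
V = nRT/P = (0.4693 × 8.314 × 266) / (173 × 10³ Pa) = 0.00600 m³ = 6.00 L.

6.00 L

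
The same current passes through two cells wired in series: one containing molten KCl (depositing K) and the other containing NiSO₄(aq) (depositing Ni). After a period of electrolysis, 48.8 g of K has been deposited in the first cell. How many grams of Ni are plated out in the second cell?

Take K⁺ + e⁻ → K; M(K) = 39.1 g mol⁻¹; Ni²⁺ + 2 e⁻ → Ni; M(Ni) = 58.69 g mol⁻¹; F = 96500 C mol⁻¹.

n(K) = 48.8 / 39.1 = 1.248 mol.
Since K⁺ + e⁻ → K, n(e⁻) passed = 1 × 1.248 = 1.248 mol.
Cells in series carry the same charge, so the same 1.248 mol of electrons passes through cell 2.
Ni²⁺ + 2 e⁻ → Ni, so n(Ni) = 1.248 / 2 = 0.6240 mol.
m(Ni) = 0.6240 × 58.69 = 36.6 g.

36.6 g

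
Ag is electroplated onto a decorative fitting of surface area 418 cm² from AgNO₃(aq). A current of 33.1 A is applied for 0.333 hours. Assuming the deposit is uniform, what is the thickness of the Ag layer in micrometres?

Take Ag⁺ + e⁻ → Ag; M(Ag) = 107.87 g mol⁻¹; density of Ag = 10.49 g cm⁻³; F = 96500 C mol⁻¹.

Q = I·t = 33.10 × 1198.8 = 39680 C; n(e⁻) = 0.4112 mol.
n(Ag) = n(e⁻)/1 = 0.4112 mol, so m = 0.4112 × 107.87 = 44.36 g.
Volume = m/ρ = 44.36 / 10.49 = 4.228 cm³.
Thickness = V/A = 4.228 / 418 = 0.0101 cm = 101 μm.

101 μm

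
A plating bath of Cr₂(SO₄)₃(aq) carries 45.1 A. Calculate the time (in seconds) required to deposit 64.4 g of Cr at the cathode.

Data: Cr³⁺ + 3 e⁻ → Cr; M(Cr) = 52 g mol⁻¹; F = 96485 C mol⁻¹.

n(Cr) = m/M = 64.4 / 52 = 1.238 mol.
Each Cr atom requires 3 electrons, so n(e⁻) = 3 × 1.238 = 3.715 mol.
Q = n(e⁻)·F = 3.715 × 96485 = 358500 C.
t = Q/I = 358500 / 45.10 A = 7949 s.

7950 s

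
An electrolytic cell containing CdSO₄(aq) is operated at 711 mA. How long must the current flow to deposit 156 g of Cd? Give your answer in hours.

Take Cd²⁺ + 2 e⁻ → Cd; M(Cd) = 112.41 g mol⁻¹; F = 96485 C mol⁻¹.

105 h

n(Cd) = m/M = 156 / 112.41 = 1.388 mol.
Each Cd atom requires 2 electrons, so n(e⁻) = 2 × 1.388 = 2.776 mol.
Q = n(e⁻)·F = 2.776 × 96485 = 267800 C.
t = Q/I = 267800 / 0.7110 A = 376700 s = 105 h.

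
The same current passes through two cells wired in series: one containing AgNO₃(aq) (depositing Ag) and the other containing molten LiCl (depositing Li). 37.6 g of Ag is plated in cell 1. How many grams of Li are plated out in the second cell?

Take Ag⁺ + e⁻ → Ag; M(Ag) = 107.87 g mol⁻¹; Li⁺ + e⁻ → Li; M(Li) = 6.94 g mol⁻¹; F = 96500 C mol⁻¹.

n(Ag) = 37.6 / 107.87 = 0.3486 mol.
Since Ag⁺ + e⁻ → Ag, n(e⁻) passed = 1 × 0.3486 = 0.3486 mol.
Cells in series carry the same charge, so the same 0.3486 mol of electrons passes through cell 2.
Li⁺ + e⁻ → Li, so n(Li) = 0.3486 / 1 = 0.3486 mol.
m(Li) = 0.3486 × 6.94 = 2.42 g.

2.42 g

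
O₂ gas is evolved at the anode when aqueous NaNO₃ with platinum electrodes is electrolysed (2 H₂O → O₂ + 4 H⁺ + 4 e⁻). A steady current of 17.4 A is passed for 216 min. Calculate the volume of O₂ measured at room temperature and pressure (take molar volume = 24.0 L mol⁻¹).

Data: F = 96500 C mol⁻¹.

Q = I·t = 17.40 A × 12960 s = 225500 C.
n(e⁻) = Q/F = 225500 / 96500 = 2.337 mol.
4 electrons are transferred per O₂ molecule, so n(O₂) = 2.337 / 4 = 0.5842 mol.
V = n × V_m = 0.5842 × 24.0 = 14.0 L.

14.0 L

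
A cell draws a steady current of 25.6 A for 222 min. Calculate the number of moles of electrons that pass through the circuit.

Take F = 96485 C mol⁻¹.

Q = I·t = 25.60 A × 13320 s = 341000 C.
n(e⁻) = Q/F = 341000 / 96485 = 3.53 mol.

3.53 mol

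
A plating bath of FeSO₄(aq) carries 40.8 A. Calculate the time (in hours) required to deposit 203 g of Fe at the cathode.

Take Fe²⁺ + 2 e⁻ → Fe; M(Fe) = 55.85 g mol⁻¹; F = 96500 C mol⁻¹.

4.78 h

n(Fe) = m/M = 203 / 55.85 = 3.635 mol.
Each Fe atom requires 2 electrons, so n(e⁻) = 2 × 3.635 = 7.269 mol.
Q = n(e⁻)·F = 7.269 × 96500 = 701500 C.
t = Q/I = 701500 / 40.80 A = 17190 s = 4.78 h.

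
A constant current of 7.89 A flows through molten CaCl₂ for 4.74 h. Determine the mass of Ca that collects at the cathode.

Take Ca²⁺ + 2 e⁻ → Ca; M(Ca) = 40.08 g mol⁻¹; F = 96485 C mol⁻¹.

28.0 g

Q = I·t = 7.890 A × 17064 s = 134600 C.
n(e⁻) = Q/F = 134600 / 96485 = 1.395 mol.
Ca²⁺ + 2 e⁻ → Ca, so n(Ca) = n(e⁻)/2 = 0.6977 mol.
m = n·M = 0.6977 × 40.08 = 28.0 g.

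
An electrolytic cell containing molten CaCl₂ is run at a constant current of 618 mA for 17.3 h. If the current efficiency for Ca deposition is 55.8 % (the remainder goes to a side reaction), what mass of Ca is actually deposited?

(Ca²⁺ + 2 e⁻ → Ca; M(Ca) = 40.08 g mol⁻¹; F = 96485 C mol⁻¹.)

4.46 g

Q = I·t = 0.6180 × 62280 = 38490 C.
n(e⁻) = 38490/96485 = 0.3989 mol; theoretically n(Ca) = 0.3989/2 = 0.1995 mol, m_theo = 7.994 g.
At 55.8 % efficiency, m_actual = 0.558 × 7.994 = 4.46 g.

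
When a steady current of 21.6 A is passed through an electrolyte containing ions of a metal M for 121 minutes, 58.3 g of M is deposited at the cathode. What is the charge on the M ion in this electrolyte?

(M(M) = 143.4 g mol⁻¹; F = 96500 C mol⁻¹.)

Q = I·t = 21.60 A × 7260.0 s = 156800 C, so n(e⁻) = 156800/96500 = 1.625 mol.
n(M) deposited = 58.3 / 143.4 = 0.4066 mol.
Electrons per atom = n(e⁻)/n(M) = 1.625 / 0.4066 = 4.00 ≈ 4, so the ion is M⁴⁺.

+4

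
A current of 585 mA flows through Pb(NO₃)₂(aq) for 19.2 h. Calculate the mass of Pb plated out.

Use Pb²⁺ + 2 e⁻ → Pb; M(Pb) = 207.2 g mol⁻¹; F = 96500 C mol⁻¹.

Q = I·t = 0.5850 A × 69120 s = 40440 C.
n(e⁻) = Q/F = 40440 / 96500 = 0.4190 mol.
Pb²⁺ + 2 e⁻ → Pb, so n(Pb) = n(e⁻)/2 = 0.2095 mol.
m = n·M = 0.2095 × 207.2 = 43.4 g.

43.4 g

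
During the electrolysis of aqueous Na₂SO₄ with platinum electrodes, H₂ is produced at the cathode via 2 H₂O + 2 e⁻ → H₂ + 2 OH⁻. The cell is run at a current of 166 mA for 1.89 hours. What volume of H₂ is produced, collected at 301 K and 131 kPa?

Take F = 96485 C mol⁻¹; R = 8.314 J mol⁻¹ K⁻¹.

0.112 L

Q = I·t = 0.1660 A × 6804.0 s = 1129 C.
n(e⁻) = Q/F = 1129 / 96485 = 0.01171 mol.
2 electrons are transferred per H₂ molecule, so n(H₂) = 0.01171 / 2 = 0.005853 mol.
V = nRT/P = (0.005853 × 8.314 × 301) / (131 × 10³ Pa) = 1.12 × 10⁻⁴ m³ = 0.112 L.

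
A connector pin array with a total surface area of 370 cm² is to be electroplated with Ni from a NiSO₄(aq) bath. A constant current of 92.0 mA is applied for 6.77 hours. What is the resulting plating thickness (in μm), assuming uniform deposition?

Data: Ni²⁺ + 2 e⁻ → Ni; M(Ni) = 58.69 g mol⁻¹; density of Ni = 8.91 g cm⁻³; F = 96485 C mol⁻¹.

Q = I·t = 0.09200 × 24372 = 2242 C; n(e⁻) = 0.02324 mol.
n(Ni) = n(e⁻)/2 = 0.01162 mol, so m = 0.01162 × 58.69 = 0.6820 g.
Volume = m/ρ = 0.6820 / 8.91 = 0.07654 cm³.
Thickness = V/A = 0.07654 / 370 = 2.07 × 10⁻⁴ cm = 2.07 μm.

2.07 μm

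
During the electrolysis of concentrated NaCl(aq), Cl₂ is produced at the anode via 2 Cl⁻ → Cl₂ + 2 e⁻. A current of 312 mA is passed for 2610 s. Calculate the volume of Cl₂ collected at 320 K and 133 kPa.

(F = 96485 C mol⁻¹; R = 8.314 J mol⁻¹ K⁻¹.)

0.0844 L

Q = I·t = 0.3120 A × 2610.0 s = 814.3 C.
n(e⁻) = Q/F = 814.3 / 96485 = 0.008440 mol.
2 electrons are transferred per Cl₂ molecule, so n(Cl₂) = 0.008440 / 2 = 0.004220 mol.
V = nRT/P = (0.004220 × 8.314 × 320) / (133 × 10³ Pa) = 8.44 × 10⁻⁵ m³ = 0.0844 L.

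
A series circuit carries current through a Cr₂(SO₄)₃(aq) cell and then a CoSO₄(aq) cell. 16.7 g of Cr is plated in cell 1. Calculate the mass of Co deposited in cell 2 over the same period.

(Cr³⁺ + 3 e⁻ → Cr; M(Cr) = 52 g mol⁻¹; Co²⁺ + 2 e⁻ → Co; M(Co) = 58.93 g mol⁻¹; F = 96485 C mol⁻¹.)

28.4 g

n(Cr) = 16.7 / 52 = 0.3212 mol.
Since Cr³⁺ + 3 e⁻ → Cr, n(e⁻) passed = 3 × 0.3212 = 0.9635 mol.
Cells in series carry the same charge, so the same 0.9635 mol of electrons passes through cell 2.
Co²⁺ + 2 e⁻ → Co, so n(Co) = 0.9635 / 2 = 0.4817 mol.
m(Co) = 0.4817 × 58.93 = 28.4 g.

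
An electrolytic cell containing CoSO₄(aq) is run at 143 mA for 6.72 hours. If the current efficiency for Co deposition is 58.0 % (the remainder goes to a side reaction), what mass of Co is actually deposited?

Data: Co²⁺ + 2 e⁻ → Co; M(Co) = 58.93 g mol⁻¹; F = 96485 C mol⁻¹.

0.613 g

Q = I·t = 0.1430 × 24192 = 3459 C.
n(e⁻) = 3459/96485 = 0.03585 mol; theoretically n(Co) = 0.03585/2 = 0.01793 mol, m_theo = 1.056 g.
At 58.0 % efficiency, m_actual = 0.580 × 1.056 = 0.613 g.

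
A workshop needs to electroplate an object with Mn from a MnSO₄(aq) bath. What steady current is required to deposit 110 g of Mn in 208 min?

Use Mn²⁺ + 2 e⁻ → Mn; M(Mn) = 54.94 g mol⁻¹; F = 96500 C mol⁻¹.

n(Mn) = 110 / 54.94 = 2.002 mol.
n(e⁻) = 2 × 2.002 = 4.004 mol.
Q = n(e⁻)·F = 4.004 × 96500 = 386400 C.
I = Q/t = 386400 / 12480 s = 31.0 A.

31.0 A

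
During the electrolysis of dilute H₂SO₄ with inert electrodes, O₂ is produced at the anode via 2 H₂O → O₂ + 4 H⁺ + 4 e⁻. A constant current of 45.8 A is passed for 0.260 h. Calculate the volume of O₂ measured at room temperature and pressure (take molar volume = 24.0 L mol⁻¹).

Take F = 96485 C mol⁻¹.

Q = I·t = 45.80 A × 936.00 s = 42870 C.
n(e⁻) = Q/F = 42870 / 96485 = 0.4443 mol.
4 electrons are transferred per O₂ molecule, so n(O₂) = 0.4443 / 4 = 0.1111 mol.
V = n × V_m = 0.1111 × 24.0 = 2.67 L.

2.67 L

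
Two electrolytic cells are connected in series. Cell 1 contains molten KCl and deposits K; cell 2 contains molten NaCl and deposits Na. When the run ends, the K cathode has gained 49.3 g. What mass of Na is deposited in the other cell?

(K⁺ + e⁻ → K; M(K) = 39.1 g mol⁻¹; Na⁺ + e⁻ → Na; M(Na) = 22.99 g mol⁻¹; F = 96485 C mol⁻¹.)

n(K) = 49.3 / 39.1 = 1.261 mol.
Since K⁺ + e⁻ → K, n(e⁻) passed = 1 × 1.261 = 1.261 mol.
Cells in series carry the same charge, so the same 1.261 mol of electrons passes through cell 2.
Na⁺ + e⁻ → Na, so n(Na) = 1.261 / 1 = 1.261 mol.
m(Na) = 1.261 × 22.99 = 29.0 g.

29.0 g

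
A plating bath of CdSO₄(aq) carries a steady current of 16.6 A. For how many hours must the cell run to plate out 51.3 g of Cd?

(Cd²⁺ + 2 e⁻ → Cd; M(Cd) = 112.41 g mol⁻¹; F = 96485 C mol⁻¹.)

1.47 h

n(Cd) = m/M = 51.3 / 112.41 = 0.4564 mol.
Each Cd atom requires 2 electrons, so n(e⁻) = 2 × 0.4564 = 0.9127 mol.
Q = n(e⁻)·F = 0.9127 × 96485 = 88060 C.
t = Q/I = 88060 / 16.60 A = 5305 s = 1.47 h.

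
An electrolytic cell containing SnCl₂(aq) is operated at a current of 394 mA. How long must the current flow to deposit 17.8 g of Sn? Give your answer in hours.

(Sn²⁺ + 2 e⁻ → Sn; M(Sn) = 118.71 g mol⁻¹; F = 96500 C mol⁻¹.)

n(Sn) = m/M = 17.8 / 118.71 = 0.1499 mol.
Each Sn atom requires 2 electrons, so n(e⁻) = 2 × 0.1499 = 0.2999 mol.
Q = n(e⁻)·F = 0.2999 × 96500 = 28940 C.
t = Q/I = 28940 / 0.3940 A = 73450 s = 20.4 h.

20.4 h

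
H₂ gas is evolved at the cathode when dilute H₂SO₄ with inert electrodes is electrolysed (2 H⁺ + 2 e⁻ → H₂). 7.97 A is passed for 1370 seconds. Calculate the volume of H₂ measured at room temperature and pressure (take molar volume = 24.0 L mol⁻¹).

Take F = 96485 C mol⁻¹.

Q = I·t = 7.970 A × 1370.0 s = 10920 C.
n(e⁻) = Q/F = 10920 / 96485 = 0.1132 mol.
2 electrons are transferred per H₂ molecule, so n(H₂) = 0.1132 / 2 = 0.05658 mol.
V = n × V_m = 0.05658 × 24.0 = 1.36 L.

1.36 L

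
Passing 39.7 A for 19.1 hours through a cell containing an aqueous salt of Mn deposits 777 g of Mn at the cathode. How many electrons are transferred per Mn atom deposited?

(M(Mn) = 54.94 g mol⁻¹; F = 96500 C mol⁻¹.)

2

Q = I·t = 39.70 A × 68760 s = 2730000 C, so n(e⁻) = 2730000/96500 = 28.29 mol.
n(Mn) deposited = 777 / 54.94 = 14.14 mol.
Electrons per atom = n(e⁻)/n(Mn) = 28.29 / 14.14 = 2.00 ≈ 2, so the ion is Mn²⁺.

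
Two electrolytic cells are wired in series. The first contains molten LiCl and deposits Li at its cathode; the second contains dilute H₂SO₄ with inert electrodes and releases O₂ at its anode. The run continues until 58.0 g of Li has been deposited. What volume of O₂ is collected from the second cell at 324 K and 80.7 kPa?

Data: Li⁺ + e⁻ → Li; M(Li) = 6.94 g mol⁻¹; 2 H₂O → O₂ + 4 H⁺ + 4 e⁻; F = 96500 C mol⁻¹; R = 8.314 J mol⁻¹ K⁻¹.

n(Li) = 58.0 / 6.94 = 8.357 mol, so n(e⁻) = 1 × 8.357 = 8.357 mol.
The cells are in series, so the same 8.357 mol of electrons passes through the second cell.
2 H₂O → O₂ + 4 H⁺ + 4 e⁻ — 4 mol e⁻ per mol O₂, so n(O₂) = 8.357/4 = 2.089 mol.
V = nRT/P = (2.089 × 8.314 × 324) / (80.7 × 10³) = 0.0697 m³ = 69.7 L.

69.7 L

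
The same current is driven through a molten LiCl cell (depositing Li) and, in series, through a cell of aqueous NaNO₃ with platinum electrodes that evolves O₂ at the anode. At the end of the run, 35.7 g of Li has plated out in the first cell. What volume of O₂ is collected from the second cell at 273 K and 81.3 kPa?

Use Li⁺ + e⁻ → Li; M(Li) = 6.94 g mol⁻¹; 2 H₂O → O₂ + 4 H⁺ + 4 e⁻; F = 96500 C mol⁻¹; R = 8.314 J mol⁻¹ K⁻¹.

35.9 L

n(Li) = 35.7 / 6.94 = 5.144 mol, so n(e⁻) = 1 × 5.144 = 5.144 mol.
The cells are in series, so the same 5.144 mol of electrons passes through the second cell.
2 H₂O → O₂ + 4 H⁺ + 4 e⁻ — 4 mol e⁻ per mol O₂, so n(O₂) = 5.144/4 = 1.286 mol.
V = nRT/P = (1.286 × 8.314 × 273) / (81.3 × 10³) = 0.0359 m³ = 35.9 L.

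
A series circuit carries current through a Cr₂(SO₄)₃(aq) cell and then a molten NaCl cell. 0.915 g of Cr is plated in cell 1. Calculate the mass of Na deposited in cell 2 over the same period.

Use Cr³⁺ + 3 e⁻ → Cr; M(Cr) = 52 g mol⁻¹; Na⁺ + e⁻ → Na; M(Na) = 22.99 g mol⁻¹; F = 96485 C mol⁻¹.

n(Cr) = 0.915 / 52 = 0.01760 mol.
Since Cr³⁺ + 3 e⁻ → Cr, n(e⁻) passed = 3 × 0.01760 = 0.05279 mol.
Cells in series carry the same charge, so the same 0.05279 mol of electrons passes through cell 2.
Na⁺ + e⁻ → Na, so n(Na) = 0.05279 / 1 = 0.05279 mol.
m(Na) = 0.05279 × 22.99 = 1.21 g.

1.21 g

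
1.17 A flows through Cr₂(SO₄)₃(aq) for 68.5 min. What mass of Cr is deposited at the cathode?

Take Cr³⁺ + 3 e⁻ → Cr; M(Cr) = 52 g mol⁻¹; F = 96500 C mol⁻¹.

Q = I·t = 1.170 A × 4110.0 s = 4809 C.
n(e⁻) = Q/F = 4809 / 96500 = 0.04983 mol.
Cr³⁺ + 3 e⁻ → Cr, so n(Cr) = n(e⁻)/3 = 0.01661 mol.
m = n·M = 0.01661 × 52 = 0.864 g.

0.864 g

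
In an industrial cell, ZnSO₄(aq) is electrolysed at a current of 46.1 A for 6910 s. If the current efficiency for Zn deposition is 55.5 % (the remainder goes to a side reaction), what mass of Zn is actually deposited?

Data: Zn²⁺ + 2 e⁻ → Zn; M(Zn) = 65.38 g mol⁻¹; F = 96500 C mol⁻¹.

59.9 g

Q = I·t = 46.10 × 6910.0 = 318600 C.
n(e⁻) = 318600/96500 = 3.301 mol; theoretically n(Zn) = 3.301/2 = 1.651 mol, m_theo = 107.9 g.
At 55.5 % efficiency, m_actual = 0.555 × 107.9 = 59.9 g.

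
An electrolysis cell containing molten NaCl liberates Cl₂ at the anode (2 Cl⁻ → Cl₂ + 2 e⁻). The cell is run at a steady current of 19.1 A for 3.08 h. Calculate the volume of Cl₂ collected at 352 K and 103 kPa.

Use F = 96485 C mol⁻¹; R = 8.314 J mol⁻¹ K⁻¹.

31.2 L

Q = I·t = 19.10 A × 11088 s = 211800 C.
n(e⁻) = Q/F = 211800 / 96485 = 2.195 mol.
2 electrons are transferred per Cl₂ molecule, so n(Cl₂) = 2.195 / 2 = 1.097 mol.
V = nRT/P = (1.097 × 8.314 × 352) / (103 × 10³ Pa) = 0.0312 m³ = 31.2 L.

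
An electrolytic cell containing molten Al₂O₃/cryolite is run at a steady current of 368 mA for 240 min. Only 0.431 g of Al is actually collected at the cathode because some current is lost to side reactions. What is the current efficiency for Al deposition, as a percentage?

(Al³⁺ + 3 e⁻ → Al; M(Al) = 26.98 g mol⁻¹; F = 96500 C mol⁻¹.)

87.3 %

Q = I·t = 0.3680 × 14400 = 5299 C; n(e⁻) = 5299/96500 = 0.05491 mol.
Theoretical n(Al) = n(e⁻)/3 = 0.01830 mol, i.e. m_theo = 0.01830 × 26.98 = 0.4939 g.
Efficiency = m_actual / m_theo = 0.431 / 0.4939 = 87.3 %.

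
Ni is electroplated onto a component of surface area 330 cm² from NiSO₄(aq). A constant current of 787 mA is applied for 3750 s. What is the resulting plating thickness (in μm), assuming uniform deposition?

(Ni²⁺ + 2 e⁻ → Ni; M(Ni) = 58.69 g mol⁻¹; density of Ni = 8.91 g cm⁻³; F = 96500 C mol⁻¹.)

3.05 μm

Q = I·t = 0.7870 × 3750.0 = 2951 C; n(e⁻) = 0.03058 mol.
n(Ni) = n(e⁻)/2 = 0.01529 mol, so m = 0.01529 × 58.69 = 0.8975 g.
Volume = m/ρ = 0.8975 / 8.91 = 0.1007 cm³.
Thickness = V/A = 0.1007 / 330 = 3.05 × 10⁻⁴ cm = 3.05 μm.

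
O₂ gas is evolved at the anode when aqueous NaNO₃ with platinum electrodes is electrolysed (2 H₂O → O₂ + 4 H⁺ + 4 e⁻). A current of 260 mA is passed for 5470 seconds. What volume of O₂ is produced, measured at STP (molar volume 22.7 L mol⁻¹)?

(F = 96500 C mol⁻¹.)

Q = I·t = 0.2600 A × 5470.0 s = 1422 C.
n(e⁻) = Q/F = 1422 / 96500 = 0.01474 mol.
4 electrons are transferred per O₂ molecule, so n(O₂) = 0.01474 / 4 = 0.003684 mol.
V = n × V_m = 0.003684 × 22.7 = 0.0836 L.

0.0836 L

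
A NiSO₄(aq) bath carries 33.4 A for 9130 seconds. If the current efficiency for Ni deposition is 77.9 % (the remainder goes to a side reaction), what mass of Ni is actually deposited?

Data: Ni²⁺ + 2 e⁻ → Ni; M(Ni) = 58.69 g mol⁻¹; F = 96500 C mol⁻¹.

Q = I·t = 33.40 × 9130.0 = 304900 C.
n(e⁻) = 304900/96500 = 3.160 mol; theoretically n(Ni) = 3.160/2 = 1.580 mol, m_theo = 92.73 g.
At 77.9 % efficiency, m_actual = 0.779 × 92.73 = 72.2 g.

72.2 g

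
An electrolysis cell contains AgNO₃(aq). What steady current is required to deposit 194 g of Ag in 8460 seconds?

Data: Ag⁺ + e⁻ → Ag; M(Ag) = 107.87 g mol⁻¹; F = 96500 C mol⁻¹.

n(Ag) = 194 / 107.87 = 1.798 mol.
n(e⁻) = 1 × 1.798 = 1.798 mol.
Q = n(e⁻)·F = 1.798 × 96500 = 173600 C.
I = Q/t = 173600 / 8460.0 s = 20.5 A.

20.5 A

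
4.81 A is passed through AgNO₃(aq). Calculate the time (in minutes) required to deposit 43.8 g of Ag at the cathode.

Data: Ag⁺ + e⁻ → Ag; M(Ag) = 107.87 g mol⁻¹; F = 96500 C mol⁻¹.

136 min

n(Ag) = m/M = 43.8 / 107.87 = 0.4060 mol.
Each Ag atom requires 1 electron, so n(e⁻) = 1 × 0.4060 = 0.4060 mol.
Q = n(e⁻)·F = 0.4060 × 96500 = 39180 C.
t = Q/I = 39180 / 4.810 A = 8146 s = 136 min.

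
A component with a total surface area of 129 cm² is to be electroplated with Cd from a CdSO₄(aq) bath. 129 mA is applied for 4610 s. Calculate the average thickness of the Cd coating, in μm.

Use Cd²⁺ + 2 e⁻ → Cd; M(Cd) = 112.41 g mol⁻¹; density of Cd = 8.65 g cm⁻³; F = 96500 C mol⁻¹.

Q = I·t = 0.1290 × 4610.0 = 594.7 C; n(e⁻) = 0.006163 mol.
n(Cd) = n(e⁻)/2 = 0.003081 mol, so m = 0.003081 × 112.41 = 0.3464 g.
Volume = m/ρ = 0.3464 / 8.65 = 0.04004 cm³.
Thickness = V/A = 0.04004 / 129 = 3.10 × 10⁻⁴ cm = 3.10 μm.

3.10 μm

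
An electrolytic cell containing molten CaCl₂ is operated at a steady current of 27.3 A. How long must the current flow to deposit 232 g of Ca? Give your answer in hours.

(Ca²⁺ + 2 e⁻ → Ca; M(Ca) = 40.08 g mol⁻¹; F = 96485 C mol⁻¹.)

11.4 h

n(Ca) = m/M = 232 / 40.08 = 5.788 mol.
Each Ca atom requires 2 electrons, so n(e⁻) = 2 × 5.788 = 11.58 mol.
Q = n(e⁻)·F = 11.58 × 96485 = 1117000 C.
t = Q/I = 1117000 / 27.30 A = 40920 s = 11.4 h.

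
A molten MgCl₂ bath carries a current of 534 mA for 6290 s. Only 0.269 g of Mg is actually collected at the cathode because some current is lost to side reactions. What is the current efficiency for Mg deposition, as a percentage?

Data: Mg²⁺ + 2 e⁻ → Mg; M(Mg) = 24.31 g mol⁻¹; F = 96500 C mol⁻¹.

Q = I·t = 0.5340 × 6290.0 = 3359 C; n(e⁻) = 3359/96500 = 0.03481 mol.
Theoretical n(Mg) = n(e⁻)/2 = 0.01740 mol, i.e. m_theo = 0.01740 × 24.31 = 0.4231 g.
Efficiency = m_actual / m_theo = 0.269 / 0.4231 = 63.6 %.

63.6 %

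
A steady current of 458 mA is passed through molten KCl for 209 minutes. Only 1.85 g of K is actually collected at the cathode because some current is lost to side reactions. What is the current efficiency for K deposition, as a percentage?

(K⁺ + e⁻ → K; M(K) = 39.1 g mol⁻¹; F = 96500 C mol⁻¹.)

Q = I·t = 0.4580 × 12540 = 5743 C; n(e⁻) = 5743/96500 = 0.05952 mol.
Theoretical n(K) = n(e⁻)/1 = 0.05952 mol, i.e. m_theo = 0.05952 × 39.1 = 2.327 g.
Efficiency = m_actual / m_theo = 1.85 / 2.327 = 79.5 %.

79.5 %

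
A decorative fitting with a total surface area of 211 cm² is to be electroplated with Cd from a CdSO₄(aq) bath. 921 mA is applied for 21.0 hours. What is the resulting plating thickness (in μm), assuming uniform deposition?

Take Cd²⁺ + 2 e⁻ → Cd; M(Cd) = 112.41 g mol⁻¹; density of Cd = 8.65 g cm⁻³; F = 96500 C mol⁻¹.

222 μm

Q = I·t = 0.9210 × 75600 = 69630 C; n(e⁻) = 0.7215 mol.
n(Cd) = n(e⁻)/2 = 0.3608 mol, so m = 0.3608 × 112.41 = 40.55 g.
Volume = m/ρ = 40.55 / 8.65 = 4.688 cm³.
Thickness = V/A = 4.688 / 211 = 0.0222 cm = 222 μm.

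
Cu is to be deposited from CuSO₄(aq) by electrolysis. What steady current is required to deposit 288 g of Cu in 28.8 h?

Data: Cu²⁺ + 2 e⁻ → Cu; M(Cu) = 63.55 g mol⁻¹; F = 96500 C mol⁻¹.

n(Cu) = 288 / 63.55 = 4.532 mol.
n(e⁻) = 2 × 4.532 = 9.064 mol.
Q = n(e⁻)·F = 9.064 × 96500 = 874600 C.
I = Q/t = 874600 / 103680 s = 8.44 A.

8.44 A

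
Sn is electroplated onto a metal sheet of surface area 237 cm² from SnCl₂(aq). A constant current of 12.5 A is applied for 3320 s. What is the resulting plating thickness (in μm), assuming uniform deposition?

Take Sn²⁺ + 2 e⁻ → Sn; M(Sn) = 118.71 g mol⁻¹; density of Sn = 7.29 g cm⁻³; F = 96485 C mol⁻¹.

Q = I·t = 12.50 × 3320.0 = 41500 C; n(e⁻) = 0.4301 mol.
n(Sn) = n(e⁻)/2 = 0.2151 mol, so m = 0.2151 × 118.71 = 25.53 g.
Volume = m/ρ = 25.53 / 7.29 = 3.502 cm³.
Thickness = V/A = 3.502 / 237 = 0.0148 cm = 148 μm.

148 μm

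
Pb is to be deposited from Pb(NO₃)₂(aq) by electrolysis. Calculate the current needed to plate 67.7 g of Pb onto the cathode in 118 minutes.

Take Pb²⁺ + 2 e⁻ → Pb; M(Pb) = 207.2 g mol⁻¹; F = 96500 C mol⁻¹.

8.91 A

n(Pb) = 67.7 / 207.2 = 0.3267 mol.
n(e⁻) = 2 × 0.3267 = 0.6535 mol.
Q = n(e⁻)·F = 0.6535 × 96500 = 63060 C.
I = Q/t = 63060 / 7080.0 s = 8.91 A.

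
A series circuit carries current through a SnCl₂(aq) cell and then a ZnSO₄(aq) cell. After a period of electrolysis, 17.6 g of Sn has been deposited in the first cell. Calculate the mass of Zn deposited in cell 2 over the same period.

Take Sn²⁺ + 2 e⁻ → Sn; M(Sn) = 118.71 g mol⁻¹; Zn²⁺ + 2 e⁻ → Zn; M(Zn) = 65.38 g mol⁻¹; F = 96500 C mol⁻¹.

9.69 g

n(Sn) = 17.6 / 118.71 = 0.1483 mol.
Since Sn²⁺ + 2 e⁻ → Sn, n(e⁻) passed = 2 × 0.1483 = 0.2965 mol.
Cells in series carry the same charge, so the same 0.2965 mol of electrons passes through cell 2.
Zn²⁺ + 2 e⁻ → Zn, so n(Zn) = 0.2965 / 2 = 0.1483 mol.
m(Zn) = 0.1483 × 65.38 = 9.69 g.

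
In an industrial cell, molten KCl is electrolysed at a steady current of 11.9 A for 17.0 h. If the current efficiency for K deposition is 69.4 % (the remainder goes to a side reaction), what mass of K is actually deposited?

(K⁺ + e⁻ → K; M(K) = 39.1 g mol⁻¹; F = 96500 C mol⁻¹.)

205 g

Q = I·t = 11.90 × 61200 = 728300 C.
n(e⁻) = 728300/96500 = 7.547 mol; theoretically n(K) = 7.547/1 = 7.547 mol, m_theo = 295.1 g.
At 69.4 % efficiency, m_actual = 0.694 × 295.1 = 205 g.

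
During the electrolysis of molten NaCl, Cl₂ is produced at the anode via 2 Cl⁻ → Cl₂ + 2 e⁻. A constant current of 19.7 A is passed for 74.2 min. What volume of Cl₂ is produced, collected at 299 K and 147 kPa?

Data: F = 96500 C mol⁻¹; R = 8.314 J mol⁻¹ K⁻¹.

Q = I·t = 19.70 A × 4452.0 s = 87700 C.
n(e⁻) = Q/F = 87700 / 96500 = 0.9089 mol.
2 electrons are transferred per Cl₂ molecule, so n(Cl₂) = 0.9089 / 2 = 0.4544 mol.
V = nRT/P = (0.4544 × 8.314 × 299) / (147 × 10³ Pa) = 0.00768 m³ = 7.68 L.

7.68 L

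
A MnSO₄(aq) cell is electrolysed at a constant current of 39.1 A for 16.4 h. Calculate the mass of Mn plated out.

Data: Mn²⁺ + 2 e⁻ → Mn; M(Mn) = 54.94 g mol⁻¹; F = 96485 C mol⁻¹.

657 g

Q = I·t = 39.10 A × 59040 s = 2308000 C.
n(e⁻) = Q/F = 2308000 / 96485 = 23.93 mol.
Mn²⁺ + 2 e⁻ → Mn, so n(Mn) = n(e⁻)/2 = 11.96 mol.
m = n·M = 11.96 × 54.94 = 657 g.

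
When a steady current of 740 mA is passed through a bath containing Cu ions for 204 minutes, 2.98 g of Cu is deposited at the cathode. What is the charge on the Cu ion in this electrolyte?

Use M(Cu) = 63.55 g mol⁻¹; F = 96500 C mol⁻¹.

+2

Q = I·t = 0.7400 A × 12240 s = 9058 C, so n(e⁻) = 9058/96500 = 0.09386 mol.
n(Cu) deposited = 2.98 / 63.55 = 0.04689 mol.
Electrons per atom = n(e⁻)/n(Cu) = 0.09386 / 0.04689 = 2.00 ≈ 2, so the ion is Cu²⁺.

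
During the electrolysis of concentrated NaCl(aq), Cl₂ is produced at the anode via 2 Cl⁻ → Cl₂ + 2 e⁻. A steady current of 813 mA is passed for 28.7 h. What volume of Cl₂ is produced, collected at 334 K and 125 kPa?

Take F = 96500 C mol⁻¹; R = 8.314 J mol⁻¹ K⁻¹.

Q = I·t = 0.8130 A × 103320 s = 84000 C.
n(e⁻) = Q/F = 84000 / 96500 = 0.8705 mol.
2 electrons are transferred per Cl₂ molecule, so n(Cl₂) = 0.8705 / 2 = 0.4352 mol.
V = nRT/P = (0.4352 × 8.314 × 334) / (125 × 10³ Pa) = 0.00967 m³ = 9.67 L.

9.67 L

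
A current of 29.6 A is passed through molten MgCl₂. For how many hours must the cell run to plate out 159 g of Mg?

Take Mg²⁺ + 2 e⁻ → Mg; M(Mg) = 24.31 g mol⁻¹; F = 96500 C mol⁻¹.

n(Mg) = m/M = 159 / 24.31 = 6.541 mol.
Each Mg atom requires 2 electrons, so n(e⁻) = 2 × 6.541 = 13.08 mol.
Q = n(e⁻)·F = 13.08 × 96500 = 1262000 C.
t = Q/I = 1262000 / 29.60 A = 42650 s = 11.8 h.

11.8 h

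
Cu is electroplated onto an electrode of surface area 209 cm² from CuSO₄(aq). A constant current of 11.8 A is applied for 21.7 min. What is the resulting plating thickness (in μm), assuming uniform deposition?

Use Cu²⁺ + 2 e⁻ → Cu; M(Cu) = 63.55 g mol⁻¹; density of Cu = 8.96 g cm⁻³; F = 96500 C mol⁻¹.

Q = I·t = 11.80 × 1302.0 = 15360 C; n(e⁻) = 0.1592 mol.
n(Cu) = n(e⁻)/2 = 0.07960 mol, so m = 0.07960 × 63.55 = 5.059 g.
Volume = m/ρ = 5.059 / 8.96 = 0.5646 cm³.
Thickness = V/A = 0.5646 / 209 = 0.00270 cm = 27.0 μm.

27.0 μm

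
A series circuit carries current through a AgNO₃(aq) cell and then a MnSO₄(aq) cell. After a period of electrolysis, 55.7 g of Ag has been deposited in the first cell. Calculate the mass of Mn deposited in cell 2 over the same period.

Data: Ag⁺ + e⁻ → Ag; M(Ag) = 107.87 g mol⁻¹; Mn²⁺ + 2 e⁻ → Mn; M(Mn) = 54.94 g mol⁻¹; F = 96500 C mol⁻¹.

n(Ag) = 55.7 / 107.87 = 0.5164 mol.
Since Ag⁺ + e⁻ → Ag, n(e⁻) passed = 1 × 0.5164 = 0.5164 mol.
Cells in series carry the same charge, so the same 0.5164 mol of electrons passes through cell 2.
Mn²⁺ + 2 e⁻ → Mn, so n(Mn) = 0.5164 / 2 = 0.2582 mol.
m(Mn) = 0.2582 × 54.94 = 14.2 g.

14.2 g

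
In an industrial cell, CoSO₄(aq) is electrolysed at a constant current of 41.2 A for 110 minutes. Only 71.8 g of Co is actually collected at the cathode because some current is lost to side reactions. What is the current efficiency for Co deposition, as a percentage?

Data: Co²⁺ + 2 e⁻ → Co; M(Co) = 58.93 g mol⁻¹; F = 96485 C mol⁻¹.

Q = I·t = 41.20 × 6600.0 = 271900 C; n(e⁻) = 271900/96485 = 2.818 mol.
Theoretical n(Co) = n(e⁻)/2 = 1.409 mol, i.e. m_theo = 1.409 × 58.93 = 83.04 g.
Efficiency = m_actual / m_theo = 71.8 / 83.04 = 86.5 %.

86.5 %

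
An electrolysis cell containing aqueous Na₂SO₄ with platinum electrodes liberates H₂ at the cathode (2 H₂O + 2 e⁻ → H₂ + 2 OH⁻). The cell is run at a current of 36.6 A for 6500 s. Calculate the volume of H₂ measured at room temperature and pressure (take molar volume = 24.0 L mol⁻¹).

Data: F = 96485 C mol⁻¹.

Q = I·t = 36.60 A × 6500.0 s = 237900 C.
n(e⁻) = Q/F = 237900 / 96485 = 2.466 mol.
2 electrons are transferred per H₂ molecule, so n(H₂) = 2.466 / 2 = 1.233 mol.
V = n × V_m = 1.233 × 24.0 = 29.6 L.

29.6 L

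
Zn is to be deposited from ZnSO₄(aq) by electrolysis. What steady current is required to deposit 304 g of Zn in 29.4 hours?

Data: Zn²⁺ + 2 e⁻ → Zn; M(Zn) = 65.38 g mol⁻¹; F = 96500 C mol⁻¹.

8.48 A

n(Zn) = 304 / 65.38 = 4.650 mol.
n(e⁻) = 2 × 4.650 = 9.299 mol.
Q = n(e⁻)·F = 9.299 × 96500 = 897400 C.
I = Q/t = 897400 / 105840 s = 8.48 A.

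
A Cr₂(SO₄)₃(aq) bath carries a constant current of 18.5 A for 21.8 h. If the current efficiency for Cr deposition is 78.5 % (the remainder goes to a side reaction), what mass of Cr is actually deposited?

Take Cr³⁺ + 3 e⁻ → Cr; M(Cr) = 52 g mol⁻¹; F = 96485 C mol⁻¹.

Q = I·t = 18.50 × 78480 = 1452000 C.
n(e⁻) = 1452000/96485 = 15.05 mol; theoretically n(Cr) = 15.05/3 = 5.016 mol, m_theo = 260.8 g.
At 78.5 % efficiency, m_actual = 0.785 × 260.8 = 205 g.

205 g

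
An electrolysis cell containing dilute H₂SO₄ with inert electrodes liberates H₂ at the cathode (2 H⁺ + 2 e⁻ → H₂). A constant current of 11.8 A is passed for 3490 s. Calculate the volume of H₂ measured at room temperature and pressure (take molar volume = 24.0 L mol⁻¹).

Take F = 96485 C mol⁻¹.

Q = I·t = 11.80 A × 3490.0 s = 41180 C.
n(e⁻) = Q/F = 41180 / 96485 = 0.4268 mol.
2 electrons are transferred per H₂ molecule, so n(H₂) = 0.4268 / 2 = 0.2134 mol.
V = n × V_m = 0.2134 × 24.0 = 5.12 L.

5.12 L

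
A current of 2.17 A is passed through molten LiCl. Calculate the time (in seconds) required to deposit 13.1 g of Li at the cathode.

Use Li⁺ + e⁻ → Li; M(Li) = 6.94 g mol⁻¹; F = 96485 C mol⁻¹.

n(Li) = m/M = 13.1 / 6.94 = 1.888 mol.
Each Li atom requires 1 electron, so n(e⁻) = 1 × 1.888 = 1.888 mol.
Q = n(e⁻)·F = 1.888 × 96485 = 182100 C.
t = Q/I = 182100 / 2.170 A = 83930 s.

83900 s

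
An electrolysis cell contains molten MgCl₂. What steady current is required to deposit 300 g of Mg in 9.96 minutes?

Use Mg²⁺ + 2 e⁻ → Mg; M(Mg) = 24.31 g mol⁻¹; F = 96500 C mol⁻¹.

3990 A

n(Mg) = 300 / 24.31 = 12.34 mol.
n(e⁻) = 2 × 12.34 = 24.68 mol.
Q = n(e⁻)·F = 24.68 × 96500 = 2382000 C.
I = Q/t = 2382000 / 597.60 s = 3990 A.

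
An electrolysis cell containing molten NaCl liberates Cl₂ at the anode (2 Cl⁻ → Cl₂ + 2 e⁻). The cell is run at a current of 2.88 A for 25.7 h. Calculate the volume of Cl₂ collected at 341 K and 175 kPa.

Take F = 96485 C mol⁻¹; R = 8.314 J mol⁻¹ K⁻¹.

Q = I·t = 2.880 A × 92520 s = 266500 C.
n(e⁻) = Q/F = 266500 / 96485 = 2.762 mol.
2 electrons are transferred per Cl₂ molecule, so n(Cl₂) = 2.762 / 2 = 1.381 mol.
V = nRT/P = (1.381 × 8.314 × 341) / (175 × 10³ Pa) = 0.0224 m³ = 22.4 L.

22.4 L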